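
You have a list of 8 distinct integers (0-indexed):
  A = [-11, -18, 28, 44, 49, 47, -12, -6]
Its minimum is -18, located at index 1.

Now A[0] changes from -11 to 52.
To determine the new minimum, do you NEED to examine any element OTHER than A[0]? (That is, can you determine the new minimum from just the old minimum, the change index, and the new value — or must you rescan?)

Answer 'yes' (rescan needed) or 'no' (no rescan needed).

Old min = -18 at index 1
Change at index 0: -11 -> 52
Index 0 was NOT the min. New min = min(-18, 52). No rescan of other elements needed.
Needs rescan: no

Answer: no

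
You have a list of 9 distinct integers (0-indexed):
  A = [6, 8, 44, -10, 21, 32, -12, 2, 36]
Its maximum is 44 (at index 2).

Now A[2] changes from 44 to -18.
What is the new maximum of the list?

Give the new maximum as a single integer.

Answer: 36

Derivation:
Old max = 44 (at index 2)
Change: A[2] 44 -> -18
Changed element WAS the max -> may need rescan.
  Max of remaining elements: 36
  New max = max(-18, 36) = 36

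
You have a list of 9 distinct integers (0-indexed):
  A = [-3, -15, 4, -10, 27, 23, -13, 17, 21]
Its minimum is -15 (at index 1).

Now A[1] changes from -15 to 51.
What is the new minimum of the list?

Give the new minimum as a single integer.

Old min = -15 (at index 1)
Change: A[1] -15 -> 51
Changed element WAS the min. Need to check: is 51 still <= all others?
  Min of remaining elements: -13
  New min = min(51, -13) = -13

Answer: -13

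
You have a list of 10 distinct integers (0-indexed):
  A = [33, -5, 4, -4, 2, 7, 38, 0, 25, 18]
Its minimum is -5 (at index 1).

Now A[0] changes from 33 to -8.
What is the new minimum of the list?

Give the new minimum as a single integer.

Answer: -8

Derivation:
Old min = -5 (at index 1)
Change: A[0] 33 -> -8
Changed element was NOT the old min.
  New min = min(old_min, new_val) = min(-5, -8) = -8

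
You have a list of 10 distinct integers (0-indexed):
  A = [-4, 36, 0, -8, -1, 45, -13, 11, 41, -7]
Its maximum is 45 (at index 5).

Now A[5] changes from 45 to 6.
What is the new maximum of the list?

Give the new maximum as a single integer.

Old max = 45 (at index 5)
Change: A[5] 45 -> 6
Changed element WAS the max -> may need rescan.
  Max of remaining elements: 41
  New max = max(6, 41) = 41

Answer: 41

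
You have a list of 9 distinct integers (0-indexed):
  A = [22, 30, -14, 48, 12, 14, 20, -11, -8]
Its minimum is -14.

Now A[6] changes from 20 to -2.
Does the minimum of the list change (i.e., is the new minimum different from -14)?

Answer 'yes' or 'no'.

Old min = -14
Change: A[6] 20 -> -2
Changed element was NOT the min; min changes only if -2 < -14.
New min = -14; changed? no

Answer: no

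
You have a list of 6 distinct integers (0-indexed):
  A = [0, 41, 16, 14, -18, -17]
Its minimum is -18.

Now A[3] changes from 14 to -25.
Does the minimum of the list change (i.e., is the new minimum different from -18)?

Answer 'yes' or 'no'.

Old min = -18
Change: A[3] 14 -> -25
Changed element was NOT the min; min changes only if -25 < -18.
New min = -25; changed? yes

Answer: yes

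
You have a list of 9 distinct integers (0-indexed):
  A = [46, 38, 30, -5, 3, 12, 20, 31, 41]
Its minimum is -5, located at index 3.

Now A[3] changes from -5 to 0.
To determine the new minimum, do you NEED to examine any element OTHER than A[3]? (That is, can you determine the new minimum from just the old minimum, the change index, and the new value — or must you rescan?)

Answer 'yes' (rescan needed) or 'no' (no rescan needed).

Answer: yes

Derivation:
Old min = -5 at index 3
Change at index 3: -5 -> 0
Index 3 WAS the min and new value 0 > old min -5. Must rescan other elements to find the new min.
Needs rescan: yes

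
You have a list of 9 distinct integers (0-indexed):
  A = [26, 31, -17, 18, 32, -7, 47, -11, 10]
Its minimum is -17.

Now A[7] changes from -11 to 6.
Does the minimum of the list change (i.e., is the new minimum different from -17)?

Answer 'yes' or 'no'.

Answer: no

Derivation:
Old min = -17
Change: A[7] -11 -> 6
Changed element was NOT the min; min changes only if 6 < -17.
New min = -17; changed? no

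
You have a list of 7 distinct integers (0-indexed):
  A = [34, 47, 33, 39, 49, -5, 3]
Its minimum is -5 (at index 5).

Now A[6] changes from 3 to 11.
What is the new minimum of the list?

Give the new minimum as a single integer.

Old min = -5 (at index 5)
Change: A[6] 3 -> 11
Changed element was NOT the old min.
  New min = min(old_min, new_val) = min(-5, 11) = -5

Answer: -5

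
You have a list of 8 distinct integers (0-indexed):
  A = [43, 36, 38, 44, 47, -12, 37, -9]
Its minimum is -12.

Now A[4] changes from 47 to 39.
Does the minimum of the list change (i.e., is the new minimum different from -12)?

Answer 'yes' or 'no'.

Old min = -12
Change: A[4] 47 -> 39
Changed element was NOT the min; min changes only if 39 < -12.
New min = -12; changed? no

Answer: no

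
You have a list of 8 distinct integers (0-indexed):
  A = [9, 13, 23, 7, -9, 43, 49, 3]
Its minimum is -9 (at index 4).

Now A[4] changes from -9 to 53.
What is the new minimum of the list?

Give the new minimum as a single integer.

Answer: 3

Derivation:
Old min = -9 (at index 4)
Change: A[4] -9 -> 53
Changed element WAS the min. Need to check: is 53 still <= all others?
  Min of remaining elements: 3
  New min = min(53, 3) = 3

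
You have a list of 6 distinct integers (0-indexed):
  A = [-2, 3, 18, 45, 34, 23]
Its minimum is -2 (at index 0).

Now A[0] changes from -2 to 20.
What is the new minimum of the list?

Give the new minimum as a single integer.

Answer: 3

Derivation:
Old min = -2 (at index 0)
Change: A[0] -2 -> 20
Changed element WAS the min. Need to check: is 20 still <= all others?
  Min of remaining elements: 3
  New min = min(20, 3) = 3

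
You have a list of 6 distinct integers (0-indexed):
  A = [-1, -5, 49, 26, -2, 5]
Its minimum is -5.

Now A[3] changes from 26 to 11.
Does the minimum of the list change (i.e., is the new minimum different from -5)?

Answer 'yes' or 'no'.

Old min = -5
Change: A[3] 26 -> 11
Changed element was NOT the min; min changes only if 11 < -5.
New min = -5; changed? no

Answer: no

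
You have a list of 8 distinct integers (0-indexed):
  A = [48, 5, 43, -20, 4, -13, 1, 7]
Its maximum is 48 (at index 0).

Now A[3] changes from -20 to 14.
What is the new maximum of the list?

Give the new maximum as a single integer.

Old max = 48 (at index 0)
Change: A[3] -20 -> 14
Changed element was NOT the old max.
  New max = max(old_max, new_val) = max(48, 14) = 48

Answer: 48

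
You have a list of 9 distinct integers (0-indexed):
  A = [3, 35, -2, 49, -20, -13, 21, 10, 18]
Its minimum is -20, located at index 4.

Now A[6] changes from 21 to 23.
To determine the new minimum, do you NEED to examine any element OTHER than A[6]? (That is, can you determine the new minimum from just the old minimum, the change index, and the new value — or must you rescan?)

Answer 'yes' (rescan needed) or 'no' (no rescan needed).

Answer: no

Derivation:
Old min = -20 at index 4
Change at index 6: 21 -> 23
Index 6 was NOT the min. New min = min(-20, 23). No rescan of other elements needed.
Needs rescan: no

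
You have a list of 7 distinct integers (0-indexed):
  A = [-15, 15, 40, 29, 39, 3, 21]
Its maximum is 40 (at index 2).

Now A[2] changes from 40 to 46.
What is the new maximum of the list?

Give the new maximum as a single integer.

Old max = 40 (at index 2)
Change: A[2] 40 -> 46
Changed element WAS the max -> may need rescan.
  Max of remaining elements: 39
  New max = max(46, 39) = 46

Answer: 46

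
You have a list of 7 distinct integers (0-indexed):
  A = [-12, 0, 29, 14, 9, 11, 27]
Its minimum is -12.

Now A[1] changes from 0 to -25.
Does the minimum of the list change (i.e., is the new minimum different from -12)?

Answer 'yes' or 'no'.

Old min = -12
Change: A[1] 0 -> -25
Changed element was NOT the min; min changes only if -25 < -12.
New min = -25; changed? yes

Answer: yes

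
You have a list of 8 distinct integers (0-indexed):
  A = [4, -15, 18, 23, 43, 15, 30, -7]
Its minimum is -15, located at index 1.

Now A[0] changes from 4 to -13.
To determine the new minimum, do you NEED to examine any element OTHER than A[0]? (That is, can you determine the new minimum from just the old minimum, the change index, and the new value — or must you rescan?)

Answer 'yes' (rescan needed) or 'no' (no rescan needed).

Answer: no

Derivation:
Old min = -15 at index 1
Change at index 0: 4 -> -13
Index 0 was NOT the min. New min = min(-15, -13). No rescan of other elements needed.
Needs rescan: no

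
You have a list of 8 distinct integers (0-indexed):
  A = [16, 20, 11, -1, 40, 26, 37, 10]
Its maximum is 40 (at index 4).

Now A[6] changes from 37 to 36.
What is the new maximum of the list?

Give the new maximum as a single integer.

Old max = 40 (at index 4)
Change: A[6] 37 -> 36
Changed element was NOT the old max.
  New max = max(old_max, new_val) = max(40, 36) = 40

Answer: 40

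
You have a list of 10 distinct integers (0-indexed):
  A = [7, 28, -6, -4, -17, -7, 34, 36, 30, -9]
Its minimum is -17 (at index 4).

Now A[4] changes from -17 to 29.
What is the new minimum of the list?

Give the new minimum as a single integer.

Old min = -17 (at index 4)
Change: A[4] -17 -> 29
Changed element WAS the min. Need to check: is 29 still <= all others?
  Min of remaining elements: -9
  New min = min(29, -9) = -9

Answer: -9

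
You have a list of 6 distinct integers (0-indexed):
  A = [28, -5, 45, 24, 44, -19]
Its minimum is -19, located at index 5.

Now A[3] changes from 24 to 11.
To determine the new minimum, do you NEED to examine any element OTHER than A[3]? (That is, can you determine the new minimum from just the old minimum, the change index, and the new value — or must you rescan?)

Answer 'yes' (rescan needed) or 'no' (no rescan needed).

Old min = -19 at index 5
Change at index 3: 24 -> 11
Index 3 was NOT the min. New min = min(-19, 11). No rescan of other elements needed.
Needs rescan: no

Answer: no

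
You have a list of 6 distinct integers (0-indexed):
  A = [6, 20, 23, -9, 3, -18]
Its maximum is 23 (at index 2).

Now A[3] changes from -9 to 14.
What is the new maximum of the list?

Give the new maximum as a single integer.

Answer: 23

Derivation:
Old max = 23 (at index 2)
Change: A[3] -9 -> 14
Changed element was NOT the old max.
  New max = max(old_max, new_val) = max(23, 14) = 23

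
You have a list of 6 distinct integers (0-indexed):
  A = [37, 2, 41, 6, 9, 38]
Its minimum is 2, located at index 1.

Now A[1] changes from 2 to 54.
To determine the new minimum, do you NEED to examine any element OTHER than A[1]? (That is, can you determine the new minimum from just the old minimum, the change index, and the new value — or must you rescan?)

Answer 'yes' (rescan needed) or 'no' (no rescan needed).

Old min = 2 at index 1
Change at index 1: 2 -> 54
Index 1 WAS the min and new value 54 > old min 2. Must rescan other elements to find the new min.
Needs rescan: yes

Answer: yes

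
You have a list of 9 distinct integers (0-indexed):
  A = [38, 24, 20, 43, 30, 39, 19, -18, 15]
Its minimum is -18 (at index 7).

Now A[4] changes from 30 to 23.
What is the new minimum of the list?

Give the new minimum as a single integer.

Old min = -18 (at index 7)
Change: A[4] 30 -> 23
Changed element was NOT the old min.
  New min = min(old_min, new_val) = min(-18, 23) = -18

Answer: -18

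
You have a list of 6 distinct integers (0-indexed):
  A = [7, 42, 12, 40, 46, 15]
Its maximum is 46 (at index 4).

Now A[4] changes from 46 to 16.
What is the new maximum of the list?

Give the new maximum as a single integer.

Old max = 46 (at index 4)
Change: A[4] 46 -> 16
Changed element WAS the max -> may need rescan.
  Max of remaining elements: 42
  New max = max(16, 42) = 42

Answer: 42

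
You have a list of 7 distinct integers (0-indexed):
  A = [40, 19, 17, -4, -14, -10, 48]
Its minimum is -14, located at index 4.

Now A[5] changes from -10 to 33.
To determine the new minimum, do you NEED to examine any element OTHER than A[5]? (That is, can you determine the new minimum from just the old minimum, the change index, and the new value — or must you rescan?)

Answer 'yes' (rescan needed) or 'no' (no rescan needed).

Old min = -14 at index 4
Change at index 5: -10 -> 33
Index 5 was NOT the min. New min = min(-14, 33). No rescan of other elements needed.
Needs rescan: no

Answer: no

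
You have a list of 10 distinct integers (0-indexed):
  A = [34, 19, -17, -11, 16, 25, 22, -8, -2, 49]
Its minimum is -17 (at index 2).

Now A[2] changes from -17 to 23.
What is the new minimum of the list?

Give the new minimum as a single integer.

Old min = -17 (at index 2)
Change: A[2] -17 -> 23
Changed element WAS the min. Need to check: is 23 still <= all others?
  Min of remaining elements: -11
  New min = min(23, -11) = -11

Answer: -11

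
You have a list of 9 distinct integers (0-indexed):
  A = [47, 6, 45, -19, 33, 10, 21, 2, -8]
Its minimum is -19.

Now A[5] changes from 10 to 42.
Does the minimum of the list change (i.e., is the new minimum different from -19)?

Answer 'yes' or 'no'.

Old min = -19
Change: A[5] 10 -> 42
Changed element was NOT the min; min changes only if 42 < -19.
New min = -19; changed? no

Answer: no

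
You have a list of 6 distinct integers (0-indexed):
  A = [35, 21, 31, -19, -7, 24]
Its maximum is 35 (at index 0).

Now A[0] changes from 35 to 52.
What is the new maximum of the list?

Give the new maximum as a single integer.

Old max = 35 (at index 0)
Change: A[0] 35 -> 52
Changed element WAS the max -> may need rescan.
  Max of remaining elements: 31
  New max = max(52, 31) = 52

Answer: 52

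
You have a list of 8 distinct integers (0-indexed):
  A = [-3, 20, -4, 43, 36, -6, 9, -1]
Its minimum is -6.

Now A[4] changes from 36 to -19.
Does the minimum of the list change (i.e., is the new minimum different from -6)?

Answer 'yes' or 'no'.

Old min = -6
Change: A[4] 36 -> -19
Changed element was NOT the min; min changes only if -19 < -6.
New min = -19; changed? yes

Answer: yes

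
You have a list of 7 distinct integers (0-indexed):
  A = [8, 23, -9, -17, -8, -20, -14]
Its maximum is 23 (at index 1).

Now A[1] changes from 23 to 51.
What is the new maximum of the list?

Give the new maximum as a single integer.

Answer: 51

Derivation:
Old max = 23 (at index 1)
Change: A[1] 23 -> 51
Changed element WAS the max -> may need rescan.
  Max of remaining elements: 8
  New max = max(51, 8) = 51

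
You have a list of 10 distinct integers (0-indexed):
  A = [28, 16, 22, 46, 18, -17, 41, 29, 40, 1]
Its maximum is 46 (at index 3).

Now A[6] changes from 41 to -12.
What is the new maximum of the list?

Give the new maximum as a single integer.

Answer: 46

Derivation:
Old max = 46 (at index 3)
Change: A[6] 41 -> -12
Changed element was NOT the old max.
  New max = max(old_max, new_val) = max(46, -12) = 46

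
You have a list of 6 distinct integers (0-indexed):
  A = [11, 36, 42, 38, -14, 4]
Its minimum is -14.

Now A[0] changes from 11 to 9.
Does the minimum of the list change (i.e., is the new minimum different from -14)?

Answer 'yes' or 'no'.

Answer: no

Derivation:
Old min = -14
Change: A[0] 11 -> 9
Changed element was NOT the min; min changes only if 9 < -14.
New min = -14; changed? no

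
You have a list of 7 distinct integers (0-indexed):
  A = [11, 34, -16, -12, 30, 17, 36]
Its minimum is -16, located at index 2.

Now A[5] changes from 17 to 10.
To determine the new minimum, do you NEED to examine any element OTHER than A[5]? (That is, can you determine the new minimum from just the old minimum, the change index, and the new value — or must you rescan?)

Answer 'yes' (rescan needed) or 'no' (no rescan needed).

Answer: no

Derivation:
Old min = -16 at index 2
Change at index 5: 17 -> 10
Index 5 was NOT the min. New min = min(-16, 10). No rescan of other elements needed.
Needs rescan: no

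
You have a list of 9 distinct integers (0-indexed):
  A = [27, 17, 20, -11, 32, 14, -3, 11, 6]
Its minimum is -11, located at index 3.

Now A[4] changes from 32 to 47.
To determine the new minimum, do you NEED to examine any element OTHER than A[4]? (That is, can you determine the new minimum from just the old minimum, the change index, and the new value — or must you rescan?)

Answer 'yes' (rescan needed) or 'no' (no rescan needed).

Answer: no

Derivation:
Old min = -11 at index 3
Change at index 4: 32 -> 47
Index 4 was NOT the min. New min = min(-11, 47). No rescan of other elements needed.
Needs rescan: no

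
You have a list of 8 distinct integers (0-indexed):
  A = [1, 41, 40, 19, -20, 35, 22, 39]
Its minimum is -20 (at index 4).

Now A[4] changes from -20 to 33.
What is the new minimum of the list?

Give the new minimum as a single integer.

Old min = -20 (at index 4)
Change: A[4] -20 -> 33
Changed element WAS the min. Need to check: is 33 still <= all others?
  Min of remaining elements: 1
  New min = min(33, 1) = 1

Answer: 1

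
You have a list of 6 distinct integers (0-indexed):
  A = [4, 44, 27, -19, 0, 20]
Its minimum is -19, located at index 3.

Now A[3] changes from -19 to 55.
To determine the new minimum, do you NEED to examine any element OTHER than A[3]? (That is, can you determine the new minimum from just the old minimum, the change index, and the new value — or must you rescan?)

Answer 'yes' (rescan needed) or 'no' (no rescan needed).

Answer: yes

Derivation:
Old min = -19 at index 3
Change at index 3: -19 -> 55
Index 3 WAS the min and new value 55 > old min -19. Must rescan other elements to find the new min.
Needs rescan: yes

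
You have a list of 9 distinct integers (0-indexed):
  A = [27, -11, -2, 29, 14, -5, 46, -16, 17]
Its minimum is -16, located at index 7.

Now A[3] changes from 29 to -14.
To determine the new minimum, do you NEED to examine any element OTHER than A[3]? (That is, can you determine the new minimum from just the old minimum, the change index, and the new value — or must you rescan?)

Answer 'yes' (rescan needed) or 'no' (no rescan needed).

Answer: no

Derivation:
Old min = -16 at index 7
Change at index 3: 29 -> -14
Index 3 was NOT the min. New min = min(-16, -14). No rescan of other elements needed.
Needs rescan: no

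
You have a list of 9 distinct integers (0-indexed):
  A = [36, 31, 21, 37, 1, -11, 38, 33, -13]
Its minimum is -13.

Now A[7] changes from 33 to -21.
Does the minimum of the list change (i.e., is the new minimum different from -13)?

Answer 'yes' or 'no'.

Old min = -13
Change: A[7] 33 -> -21
Changed element was NOT the min; min changes only if -21 < -13.
New min = -21; changed? yes

Answer: yes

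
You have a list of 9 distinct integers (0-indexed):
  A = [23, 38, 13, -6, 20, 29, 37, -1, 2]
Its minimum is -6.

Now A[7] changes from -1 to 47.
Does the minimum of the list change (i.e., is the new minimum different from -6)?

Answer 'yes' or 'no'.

Answer: no

Derivation:
Old min = -6
Change: A[7] -1 -> 47
Changed element was NOT the min; min changes only if 47 < -6.
New min = -6; changed? no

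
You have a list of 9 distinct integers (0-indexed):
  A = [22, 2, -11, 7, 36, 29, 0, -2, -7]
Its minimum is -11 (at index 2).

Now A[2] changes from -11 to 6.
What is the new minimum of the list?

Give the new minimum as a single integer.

Answer: -7

Derivation:
Old min = -11 (at index 2)
Change: A[2] -11 -> 6
Changed element WAS the min. Need to check: is 6 still <= all others?
  Min of remaining elements: -7
  New min = min(6, -7) = -7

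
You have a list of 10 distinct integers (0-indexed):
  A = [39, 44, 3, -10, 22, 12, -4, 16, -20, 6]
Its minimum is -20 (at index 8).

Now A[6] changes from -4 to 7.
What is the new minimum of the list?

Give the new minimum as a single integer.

Answer: -20

Derivation:
Old min = -20 (at index 8)
Change: A[6] -4 -> 7
Changed element was NOT the old min.
  New min = min(old_min, new_val) = min(-20, 7) = -20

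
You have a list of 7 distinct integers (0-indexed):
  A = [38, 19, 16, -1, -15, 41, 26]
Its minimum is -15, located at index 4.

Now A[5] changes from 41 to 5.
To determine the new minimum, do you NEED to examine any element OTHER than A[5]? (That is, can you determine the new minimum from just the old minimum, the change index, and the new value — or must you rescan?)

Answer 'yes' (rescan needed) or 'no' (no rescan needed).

Answer: no

Derivation:
Old min = -15 at index 4
Change at index 5: 41 -> 5
Index 5 was NOT the min. New min = min(-15, 5). No rescan of other elements needed.
Needs rescan: no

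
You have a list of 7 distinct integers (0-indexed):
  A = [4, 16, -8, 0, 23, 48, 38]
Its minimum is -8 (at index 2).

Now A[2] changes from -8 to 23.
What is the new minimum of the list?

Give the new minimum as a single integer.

Answer: 0

Derivation:
Old min = -8 (at index 2)
Change: A[2] -8 -> 23
Changed element WAS the min. Need to check: is 23 still <= all others?
  Min of remaining elements: 0
  New min = min(23, 0) = 0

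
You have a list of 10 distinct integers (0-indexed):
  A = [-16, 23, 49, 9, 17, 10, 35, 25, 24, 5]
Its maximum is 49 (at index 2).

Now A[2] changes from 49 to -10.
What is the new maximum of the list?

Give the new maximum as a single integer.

Answer: 35

Derivation:
Old max = 49 (at index 2)
Change: A[2] 49 -> -10
Changed element WAS the max -> may need rescan.
  Max of remaining elements: 35
  New max = max(-10, 35) = 35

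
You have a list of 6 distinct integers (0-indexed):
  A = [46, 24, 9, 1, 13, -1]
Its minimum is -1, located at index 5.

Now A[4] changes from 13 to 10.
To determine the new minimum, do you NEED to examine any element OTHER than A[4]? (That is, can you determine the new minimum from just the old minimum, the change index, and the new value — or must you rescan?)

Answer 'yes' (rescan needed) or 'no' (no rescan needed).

Old min = -1 at index 5
Change at index 4: 13 -> 10
Index 4 was NOT the min. New min = min(-1, 10). No rescan of other elements needed.
Needs rescan: no

Answer: no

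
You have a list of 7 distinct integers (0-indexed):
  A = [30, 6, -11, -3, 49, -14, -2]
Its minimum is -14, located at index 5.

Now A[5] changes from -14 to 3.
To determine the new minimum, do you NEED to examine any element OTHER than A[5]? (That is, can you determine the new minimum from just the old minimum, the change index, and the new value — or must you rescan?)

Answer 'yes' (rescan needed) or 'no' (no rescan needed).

Old min = -14 at index 5
Change at index 5: -14 -> 3
Index 5 WAS the min and new value 3 > old min -14. Must rescan other elements to find the new min.
Needs rescan: yes

Answer: yes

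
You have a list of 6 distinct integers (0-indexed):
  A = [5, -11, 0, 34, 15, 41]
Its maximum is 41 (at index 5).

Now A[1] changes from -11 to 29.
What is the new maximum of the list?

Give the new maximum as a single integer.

Answer: 41

Derivation:
Old max = 41 (at index 5)
Change: A[1] -11 -> 29
Changed element was NOT the old max.
  New max = max(old_max, new_val) = max(41, 29) = 41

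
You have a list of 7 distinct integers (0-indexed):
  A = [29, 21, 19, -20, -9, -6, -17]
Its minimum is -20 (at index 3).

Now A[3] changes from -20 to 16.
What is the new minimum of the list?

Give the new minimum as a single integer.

Answer: -17

Derivation:
Old min = -20 (at index 3)
Change: A[3] -20 -> 16
Changed element WAS the min. Need to check: is 16 still <= all others?
  Min of remaining elements: -17
  New min = min(16, -17) = -17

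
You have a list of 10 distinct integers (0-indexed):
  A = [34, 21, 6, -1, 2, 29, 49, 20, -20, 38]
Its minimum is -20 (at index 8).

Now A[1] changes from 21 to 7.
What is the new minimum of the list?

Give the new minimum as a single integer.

Answer: -20

Derivation:
Old min = -20 (at index 8)
Change: A[1] 21 -> 7
Changed element was NOT the old min.
  New min = min(old_min, new_val) = min(-20, 7) = -20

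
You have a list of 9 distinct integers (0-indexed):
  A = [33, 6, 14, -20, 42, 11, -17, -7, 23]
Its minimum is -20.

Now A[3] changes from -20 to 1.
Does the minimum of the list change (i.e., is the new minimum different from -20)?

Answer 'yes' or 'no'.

Answer: yes

Derivation:
Old min = -20
Change: A[3] -20 -> 1
Changed element was the min; new min must be rechecked.
New min = -17; changed? yes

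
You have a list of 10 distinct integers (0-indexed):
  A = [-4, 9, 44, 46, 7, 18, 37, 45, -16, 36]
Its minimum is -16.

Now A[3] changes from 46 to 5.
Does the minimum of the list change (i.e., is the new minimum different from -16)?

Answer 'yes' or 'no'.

Answer: no

Derivation:
Old min = -16
Change: A[3] 46 -> 5
Changed element was NOT the min; min changes only if 5 < -16.
New min = -16; changed? no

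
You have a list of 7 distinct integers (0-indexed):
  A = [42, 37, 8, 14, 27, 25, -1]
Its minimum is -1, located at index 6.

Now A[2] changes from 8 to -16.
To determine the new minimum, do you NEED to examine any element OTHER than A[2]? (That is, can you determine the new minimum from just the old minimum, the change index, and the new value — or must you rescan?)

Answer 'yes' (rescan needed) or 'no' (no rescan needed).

Old min = -1 at index 6
Change at index 2: 8 -> -16
Index 2 was NOT the min. New min = min(-1, -16). No rescan of other elements needed.
Needs rescan: no

Answer: no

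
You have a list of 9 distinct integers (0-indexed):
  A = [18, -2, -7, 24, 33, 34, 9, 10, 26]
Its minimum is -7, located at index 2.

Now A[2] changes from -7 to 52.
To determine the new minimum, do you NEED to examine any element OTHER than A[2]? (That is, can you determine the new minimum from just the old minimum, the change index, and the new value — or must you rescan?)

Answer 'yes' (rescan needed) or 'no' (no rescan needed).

Old min = -7 at index 2
Change at index 2: -7 -> 52
Index 2 WAS the min and new value 52 > old min -7. Must rescan other elements to find the new min.
Needs rescan: yes

Answer: yes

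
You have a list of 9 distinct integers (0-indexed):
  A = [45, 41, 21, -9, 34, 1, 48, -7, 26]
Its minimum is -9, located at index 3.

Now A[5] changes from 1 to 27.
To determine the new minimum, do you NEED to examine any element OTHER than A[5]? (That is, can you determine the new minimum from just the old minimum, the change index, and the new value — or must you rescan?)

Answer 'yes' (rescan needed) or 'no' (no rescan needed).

Old min = -9 at index 3
Change at index 5: 1 -> 27
Index 5 was NOT the min. New min = min(-9, 27). No rescan of other elements needed.
Needs rescan: no

Answer: no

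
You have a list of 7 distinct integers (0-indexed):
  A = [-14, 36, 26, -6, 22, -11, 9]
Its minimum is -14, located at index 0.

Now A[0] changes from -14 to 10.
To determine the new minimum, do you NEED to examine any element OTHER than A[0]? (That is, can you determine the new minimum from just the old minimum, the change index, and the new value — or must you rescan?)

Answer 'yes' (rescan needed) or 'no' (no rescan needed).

Old min = -14 at index 0
Change at index 0: -14 -> 10
Index 0 WAS the min and new value 10 > old min -14. Must rescan other elements to find the new min.
Needs rescan: yes

Answer: yes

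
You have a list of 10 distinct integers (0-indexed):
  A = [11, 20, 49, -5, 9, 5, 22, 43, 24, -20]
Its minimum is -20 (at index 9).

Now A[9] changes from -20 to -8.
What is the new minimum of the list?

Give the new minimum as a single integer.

Answer: -8

Derivation:
Old min = -20 (at index 9)
Change: A[9] -20 -> -8
Changed element WAS the min. Need to check: is -8 still <= all others?
  Min of remaining elements: -5
  New min = min(-8, -5) = -8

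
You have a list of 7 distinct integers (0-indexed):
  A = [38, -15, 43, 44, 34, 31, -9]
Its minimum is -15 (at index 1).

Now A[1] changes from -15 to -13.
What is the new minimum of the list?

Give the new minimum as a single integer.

Answer: -13

Derivation:
Old min = -15 (at index 1)
Change: A[1] -15 -> -13
Changed element WAS the min. Need to check: is -13 still <= all others?
  Min of remaining elements: -9
  New min = min(-13, -9) = -13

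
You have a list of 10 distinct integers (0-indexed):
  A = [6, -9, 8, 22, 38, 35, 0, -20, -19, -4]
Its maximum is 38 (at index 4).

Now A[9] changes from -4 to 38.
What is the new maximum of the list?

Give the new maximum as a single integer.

Answer: 38

Derivation:
Old max = 38 (at index 4)
Change: A[9] -4 -> 38
Changed element was NOT the old max.
  New max = max(old_max, new_val) = max(38, 38) = 38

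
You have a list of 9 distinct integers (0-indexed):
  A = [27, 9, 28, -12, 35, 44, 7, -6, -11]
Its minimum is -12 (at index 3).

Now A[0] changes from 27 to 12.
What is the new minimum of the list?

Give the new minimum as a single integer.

Old min = -12 (at index 3)
Change: A[0] 27 -> 12
Changed element was NOT the old min.
  New min = min(old_min, new_val) = min(-12, 12) = -12

Answer: -12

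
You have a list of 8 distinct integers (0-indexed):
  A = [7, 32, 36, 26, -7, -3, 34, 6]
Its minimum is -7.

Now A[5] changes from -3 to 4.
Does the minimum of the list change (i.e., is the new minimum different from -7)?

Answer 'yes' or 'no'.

Answer: no

Derivation:
Old min = -7
Change: A[5] -3 -> 4
Changed element was NOT the min; min changes only if 4 < -7.
New min = -7; changed? no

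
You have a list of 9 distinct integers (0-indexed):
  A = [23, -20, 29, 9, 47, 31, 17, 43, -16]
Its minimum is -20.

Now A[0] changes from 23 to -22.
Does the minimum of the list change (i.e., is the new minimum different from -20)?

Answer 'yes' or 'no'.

Answer: yes

Derivation:
Old min = -20
Change: A[0] 23 -> -22
Changed element was NOT the min; min changes only if -22 < -20.
New min = -22; changed? yes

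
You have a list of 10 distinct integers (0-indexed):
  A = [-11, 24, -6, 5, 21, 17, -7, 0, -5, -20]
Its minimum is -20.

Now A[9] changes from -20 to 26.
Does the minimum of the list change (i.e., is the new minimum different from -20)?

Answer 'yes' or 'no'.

Old min = -20
Change: A[9] -20 -> 26
Changed element was the min; new min must be rechecked.
New min = -11; changed? yes

Answer: yes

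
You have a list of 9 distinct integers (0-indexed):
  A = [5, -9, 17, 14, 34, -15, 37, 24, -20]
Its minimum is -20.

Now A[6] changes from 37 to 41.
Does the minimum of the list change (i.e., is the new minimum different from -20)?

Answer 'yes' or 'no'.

Old min = -20
Change: A[6] 37 -> 41
Changed element was NOT the min; min changes only if 41 < -20.
New min = -20; changed? no

Answer: no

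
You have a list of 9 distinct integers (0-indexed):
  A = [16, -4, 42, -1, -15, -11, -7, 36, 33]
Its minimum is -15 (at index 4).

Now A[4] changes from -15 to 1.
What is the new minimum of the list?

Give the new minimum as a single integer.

Answer: -11

Derivation:
Old min = -15 (at index 4)
Change: A[4] -15 -> 1
Changed element WAS the min. Need to check: is 1 still <= all others?
  Min of remaining elements: -11
  New min = min(1, -11) = -11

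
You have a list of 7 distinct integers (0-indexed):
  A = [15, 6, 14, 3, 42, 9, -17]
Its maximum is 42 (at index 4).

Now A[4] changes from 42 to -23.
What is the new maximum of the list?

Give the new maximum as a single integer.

Answer: 15

Derivation:
Old max = 42 (at index 4)
Change: A[4] 42 -> -23
Changed element WAS the max -> may need rescan.
  Max of remaining elements: 15
  New max = max(-23, 15) = 15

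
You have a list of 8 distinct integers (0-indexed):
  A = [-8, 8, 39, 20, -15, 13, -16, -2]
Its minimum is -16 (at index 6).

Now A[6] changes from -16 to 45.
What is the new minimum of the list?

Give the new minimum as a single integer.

Answer: -15

Derivation:
Old min = -16 (at index 6)
Change: A[6] -16 -> 45
Changed element WAS the min. Need to check: is 45 still <= all others?
  Min of remaining elements: -15
  New min = min(45, -15) = -15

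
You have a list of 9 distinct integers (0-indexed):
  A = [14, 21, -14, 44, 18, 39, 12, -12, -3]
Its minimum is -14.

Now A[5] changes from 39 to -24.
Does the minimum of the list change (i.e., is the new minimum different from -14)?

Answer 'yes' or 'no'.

Old min = -14
Change: A[5] 39 -> -24
Changed element was NOT the min; min changes only if -24 < -14.
New min = -24; changed? yes

Answer: yes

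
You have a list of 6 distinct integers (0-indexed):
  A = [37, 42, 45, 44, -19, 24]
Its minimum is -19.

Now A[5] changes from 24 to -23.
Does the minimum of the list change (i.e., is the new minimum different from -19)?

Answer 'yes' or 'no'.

Old min = -19
Change: A[5] 24 -> -23
Changed element was NOT the min; min changes only if -23 < -19.
New min = -23; changed? yes

Answer: yes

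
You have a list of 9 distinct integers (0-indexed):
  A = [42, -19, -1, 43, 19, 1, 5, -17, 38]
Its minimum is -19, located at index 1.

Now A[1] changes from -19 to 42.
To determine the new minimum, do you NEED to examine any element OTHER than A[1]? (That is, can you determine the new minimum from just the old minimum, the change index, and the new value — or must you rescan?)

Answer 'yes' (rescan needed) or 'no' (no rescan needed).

Answer: yes

Derivation:
Old min = -19 at index 1
Change at index 1: -19 -> 42
Index 1 WAS the min and new value 42 > old min -19. Must rescan other elements to find the new min.
Needs rescan: yes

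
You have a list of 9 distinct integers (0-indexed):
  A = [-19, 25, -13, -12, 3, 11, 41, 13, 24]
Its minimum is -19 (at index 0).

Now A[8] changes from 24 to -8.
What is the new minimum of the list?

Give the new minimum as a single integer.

Old min = -19 (at index 0)
Change: A[8] 24 -> -8
Changed element was NOT the old min.
  New min = min(old_min, new_val) = min(-19, -8) = -19

Answer: -19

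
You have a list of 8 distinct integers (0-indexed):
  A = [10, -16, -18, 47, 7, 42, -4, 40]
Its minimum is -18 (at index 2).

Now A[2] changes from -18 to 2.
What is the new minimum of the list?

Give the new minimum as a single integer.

Answer: -16

Derivation:
Old min = -18 (at index 2)
Change: A[2] -18 -> 2
Changed element WAS the min. Need to check: is 2 still <= all others?
  Min of remaining elements: -16
  New min = min(2, -16) = -16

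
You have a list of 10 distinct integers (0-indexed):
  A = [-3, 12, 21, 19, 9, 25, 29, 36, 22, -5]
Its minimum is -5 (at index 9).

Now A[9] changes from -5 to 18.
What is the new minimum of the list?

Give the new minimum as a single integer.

Old min = -5 (at index 9)
Change: A[9] -5 -> 18
Changed element WAS the min. Need to check: is 18 still <= all others?
  Min of remaining elements: -3
  New min = min(18, -3) = -3

Answer: -3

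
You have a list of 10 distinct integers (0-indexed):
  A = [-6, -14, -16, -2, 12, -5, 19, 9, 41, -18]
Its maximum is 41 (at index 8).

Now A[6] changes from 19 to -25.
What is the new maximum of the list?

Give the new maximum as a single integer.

Old max = 41 (at index 8)
Change: A[6] 19 -> -25
Changed element was NOT the old max.
  New max = max(old_max, new_val) = max(41, -25) = 41

Answer: 41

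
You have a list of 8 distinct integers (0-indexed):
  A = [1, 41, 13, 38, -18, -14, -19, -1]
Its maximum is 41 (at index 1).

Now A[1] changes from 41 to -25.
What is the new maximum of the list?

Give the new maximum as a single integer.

Old max = 41 (at index 1)
Change: A[1] 41 -> -25
Changed element WAS the max -> may need rescan.
  Max of remaining elements: 38
  New max = max(-25, 38) = 38

Answer: 38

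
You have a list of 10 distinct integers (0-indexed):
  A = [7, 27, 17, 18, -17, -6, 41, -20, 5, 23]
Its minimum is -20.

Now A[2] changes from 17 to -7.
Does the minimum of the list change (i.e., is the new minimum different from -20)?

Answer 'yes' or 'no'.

Old min = -20
Change: A[2] 17 -> -7
Changed element was NOT the min; min changes only if -7 < -20.
New min = -20; changed? no

Answer: no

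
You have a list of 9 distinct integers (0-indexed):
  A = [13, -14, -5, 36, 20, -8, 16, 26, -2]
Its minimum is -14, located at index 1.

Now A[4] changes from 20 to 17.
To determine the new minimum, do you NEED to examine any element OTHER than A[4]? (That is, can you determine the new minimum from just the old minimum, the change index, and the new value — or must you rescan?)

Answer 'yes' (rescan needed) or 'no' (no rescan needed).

Answer: no

Derivation:
Old min = -14 at index 1
Change at index 4: 20 -> 17
Index 4 was NOT the min. New min = min(-14, 17). No rescan of other elements needed.
Needs rescan: no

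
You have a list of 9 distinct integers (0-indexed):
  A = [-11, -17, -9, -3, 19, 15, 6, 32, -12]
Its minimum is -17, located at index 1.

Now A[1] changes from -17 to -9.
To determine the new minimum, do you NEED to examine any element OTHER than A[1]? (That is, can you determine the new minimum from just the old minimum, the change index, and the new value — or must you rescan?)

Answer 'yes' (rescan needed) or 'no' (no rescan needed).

Old min = -17 at index 1
Change at index 1: -17 -> -9
Index 1 WAS the min and new value -9 > old min -17. Must rescan other elements to find the new min.
Needs rescan: yes

Answer: yes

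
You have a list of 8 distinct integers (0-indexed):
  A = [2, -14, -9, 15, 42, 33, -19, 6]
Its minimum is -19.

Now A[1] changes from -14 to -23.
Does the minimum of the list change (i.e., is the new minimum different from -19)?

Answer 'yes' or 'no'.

Answer: yes

Derivation:
Old min = -19
Change: A[1] -14 -> -23
Changed element was NOT the min; min changes only if -23 < -19.
New min = -23; changed? yes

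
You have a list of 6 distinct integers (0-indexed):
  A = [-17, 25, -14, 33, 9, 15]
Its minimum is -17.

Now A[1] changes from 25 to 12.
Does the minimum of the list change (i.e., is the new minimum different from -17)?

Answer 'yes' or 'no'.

Old min = -17
Change: A[1] 25 -> 12
Changed element was NOT the min; min changes only if 12 < -17.
New min = -17; changed? no

Answer: no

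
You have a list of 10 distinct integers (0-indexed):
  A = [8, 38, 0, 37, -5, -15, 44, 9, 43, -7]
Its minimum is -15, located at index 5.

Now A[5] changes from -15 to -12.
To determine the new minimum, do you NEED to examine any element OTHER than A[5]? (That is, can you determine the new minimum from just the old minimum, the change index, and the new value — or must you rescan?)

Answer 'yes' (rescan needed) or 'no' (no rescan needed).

Old min = -15 at index 5
Change at index 5: -15 -> -12
Index 5 WAS the min and new value -12 > old min -15. Must rescan other elements to find the new min.
Needs rescan: yes

Answer: yes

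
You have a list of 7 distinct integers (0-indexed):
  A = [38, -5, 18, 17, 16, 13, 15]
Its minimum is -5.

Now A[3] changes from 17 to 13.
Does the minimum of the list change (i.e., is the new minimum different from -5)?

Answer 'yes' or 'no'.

Old min = -5
Change: A[3] 17 -> 13
Changed element was NOT the min; min changes only if 13 < -5.
New min = -5; changed? no

Answer: no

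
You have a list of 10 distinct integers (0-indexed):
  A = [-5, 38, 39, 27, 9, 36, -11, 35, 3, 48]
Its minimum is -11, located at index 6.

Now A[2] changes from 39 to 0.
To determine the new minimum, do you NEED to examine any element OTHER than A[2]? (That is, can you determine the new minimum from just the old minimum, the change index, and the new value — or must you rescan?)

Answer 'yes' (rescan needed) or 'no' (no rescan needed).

Old min = -11 at index 6
Change at index 2: 39 -> 0
Index 2 was NOT the min. New min = min(-11, 0). No rescan of other elements needed.
Needs rescan: no

Answer: no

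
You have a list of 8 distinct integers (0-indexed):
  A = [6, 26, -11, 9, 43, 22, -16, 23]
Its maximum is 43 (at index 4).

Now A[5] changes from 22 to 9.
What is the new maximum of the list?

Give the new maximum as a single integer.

Answer: 43

Derivation:
Old max = 43 (at index 4)
Change: A[5] 22 -> 9
Changed element was NOT the old max.
  New max = max(old_max, new_val) = max(43, 9) = 43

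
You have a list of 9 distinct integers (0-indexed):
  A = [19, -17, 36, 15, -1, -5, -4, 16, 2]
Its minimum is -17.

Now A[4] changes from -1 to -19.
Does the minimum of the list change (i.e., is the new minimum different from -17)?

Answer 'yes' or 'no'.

Old min = -17
Change: A[4] -1 -> -19
Changed element was NOT the min; min changes only if -19 < -17.
New min = -19; changed? yes

Answer: yes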